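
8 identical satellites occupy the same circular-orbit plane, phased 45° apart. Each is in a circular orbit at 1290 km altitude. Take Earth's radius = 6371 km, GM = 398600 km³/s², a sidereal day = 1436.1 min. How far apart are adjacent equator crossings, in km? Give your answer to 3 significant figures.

388 km

Semi-major axis a = 6371 + 1290 = 7661 km. Period T = 2π√(a³/μ) = 2π√(7661³/398600) = 6673.3 s = 111.22 min.
Single-satellite node shift = (6673.3/86166) × 360° = 27.88°.
With 8 satellites evenly phased, successive equator crossings are 27.88/8 = 3.485° apart.
That is 3.485 × 111.2 = 388 km at the equator.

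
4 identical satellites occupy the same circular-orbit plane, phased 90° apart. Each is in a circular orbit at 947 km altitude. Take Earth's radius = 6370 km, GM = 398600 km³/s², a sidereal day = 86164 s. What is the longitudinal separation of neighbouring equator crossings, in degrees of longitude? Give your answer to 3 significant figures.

6.51°

Semi-major axis a = 6370 + 947 = 7317 km. Period T = 2π√(a³/μ) = 2π√(7317³/398600) = 6228.9 s = 103.81 min.
Single-satellite node shift = (6228.9/86164) × 360° = 26.02°.
With 4 satellites evenly phased, successive equator crossings are 26.02/4 = 6.506° apart.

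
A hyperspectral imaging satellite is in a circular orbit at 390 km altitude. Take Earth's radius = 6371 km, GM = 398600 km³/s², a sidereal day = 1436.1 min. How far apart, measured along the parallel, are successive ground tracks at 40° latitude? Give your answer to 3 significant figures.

Semi-major axis a = 6371 + 390 = 6761 km. Period T = 2π√(a³/μ) = 2π√(6761³/398600) = 5532.6 s = 92.21 min.
Node shift per orbit = (5532.6/86166) × 360° = 23.12°.
Equatorial spacing = 23.12 × 111.2 km/° = 2570 km.
At 40° latitude, spacing = 2570 × cos(40°) = 1969 km.

1970 km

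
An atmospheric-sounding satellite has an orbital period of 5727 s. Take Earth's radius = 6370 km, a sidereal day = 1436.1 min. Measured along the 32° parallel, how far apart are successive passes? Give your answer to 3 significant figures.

2260 km

Node shift per orbit = (5727.0/86166) × 360° = 23.93°.
Equatorial spacing = 23.93 × 111.2 km/° = 2660 km.
At 32° latitude, spacing = 2660 × cos(32°) = 2256 km.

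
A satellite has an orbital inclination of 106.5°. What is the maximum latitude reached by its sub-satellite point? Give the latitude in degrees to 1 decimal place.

Retrograde orbit: the ground track reaches ±(180° − i) = ±(180 − 106.5) = ±73.5°.

73.5°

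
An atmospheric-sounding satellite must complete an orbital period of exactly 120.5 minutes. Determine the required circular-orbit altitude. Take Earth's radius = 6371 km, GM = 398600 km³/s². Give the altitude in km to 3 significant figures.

T = 120.5 min = 7230.0 s.
From T = 2π√(a³/μ): a = (μ T²/4π²)^(1/3) = (398600 × 7230.0² / 4π²)^(1/3) = 8081 km.
Altitude h = a − R = 8081 − 6371 = 1710 km.

1710 km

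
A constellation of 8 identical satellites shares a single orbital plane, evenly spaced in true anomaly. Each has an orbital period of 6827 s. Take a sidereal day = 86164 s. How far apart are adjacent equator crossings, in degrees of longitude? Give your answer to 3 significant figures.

Single-satellite node shift = (6827.0/86164) × 360° = 28.52°.
With 8 satellites evenly phased, successive equator crossings are 28.52/8 = 3.565° apart.

3.57°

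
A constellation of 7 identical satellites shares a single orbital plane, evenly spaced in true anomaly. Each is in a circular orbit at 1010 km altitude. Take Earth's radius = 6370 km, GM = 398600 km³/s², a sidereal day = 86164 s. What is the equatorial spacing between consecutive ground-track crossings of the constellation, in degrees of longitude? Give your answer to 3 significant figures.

3.77°

Semi-major axis a = 6370 + 1010 = 7380 km. Period T = 2π√(a³/μ) = 2π√(7380³/398600) = 6309.5 s = 105.16 min.
Single-satellite node shift = (6309.5/86164) × 360° = 26.36°.
With 7 satellites evenly phased, successive equator crossings are 26.36/7 = 3.766° apart.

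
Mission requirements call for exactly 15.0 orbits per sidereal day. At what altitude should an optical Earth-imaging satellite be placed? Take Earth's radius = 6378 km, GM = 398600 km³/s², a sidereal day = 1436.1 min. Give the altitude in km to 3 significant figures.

Required period T = 86166 / 15.0 = 5744.4 s.
From T = 2π√(a³/μ): a = (μ T²/4π²)^(1/3) = (398600 × 5744.4² / 4π²)^(1/3) = 6932 km.
Altitude h = a − R = 6932 − 6378 = 554 km.

554 km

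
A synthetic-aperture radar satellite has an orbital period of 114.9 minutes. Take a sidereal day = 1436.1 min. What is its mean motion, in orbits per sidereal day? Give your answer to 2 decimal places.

12.50

T = 114.9 min = 6894.0 s.
Orbits per sidereal day = 86166 / 6894.0 = 12.499.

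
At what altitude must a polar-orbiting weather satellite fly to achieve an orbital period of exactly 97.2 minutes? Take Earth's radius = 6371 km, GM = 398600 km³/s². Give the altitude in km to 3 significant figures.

T = 97.2 min = 5832.0 s.
From T = 2π√(a³/μ): a = (μ T²/4π²)^(1/3) = (398600 × 5832.0² / 4π²)^(1/3) = 7003 km.
Altitude h = a − R = 7003 − 6371 = 632 km.

632 km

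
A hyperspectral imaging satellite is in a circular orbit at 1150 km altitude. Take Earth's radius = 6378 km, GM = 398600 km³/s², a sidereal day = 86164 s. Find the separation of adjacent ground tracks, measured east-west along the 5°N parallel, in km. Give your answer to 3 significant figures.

Semi-major axis a = 6378 + 1150 = 7528 km. Period T = 2π√(a³/μ) = 2π√(7528³/398600) = 6500.3 s = 108.34 min.
Node shift per orbit = (6500.3/86164) × 360° = 27.16°.
Equatorial spacing = 27.16 × 111.3 km/° = 3023 km.
At 5° latitude, spacing = 3023 × cos(5°) = 3012 km.

3010 km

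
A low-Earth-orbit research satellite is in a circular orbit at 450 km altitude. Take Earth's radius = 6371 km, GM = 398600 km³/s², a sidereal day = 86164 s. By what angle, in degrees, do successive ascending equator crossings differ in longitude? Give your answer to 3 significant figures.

23.4°

Semi-major axis a = 6371 + 450 = 6821 km. Period T = 2π√(a³/μ) = 2π√(6821³/398600) = 5606.4 s = 93.44 min.
During one orbit Earth rotates (5606.4 / 86164) × 360° = 23.42°.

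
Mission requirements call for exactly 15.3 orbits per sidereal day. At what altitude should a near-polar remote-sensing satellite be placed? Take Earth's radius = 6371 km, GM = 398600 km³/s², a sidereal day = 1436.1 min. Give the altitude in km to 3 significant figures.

471 km

Required period T = 86166 / 15.3 = 5631.8 s.
From T = 2π√(a³/μ): a = (μ T²/4π²)^(1/3) = (398600 × 5631.8² / 4π²)^(1/3) = 6842 km.
Altitude h = a − R = 6842 − 6371 = 471 km.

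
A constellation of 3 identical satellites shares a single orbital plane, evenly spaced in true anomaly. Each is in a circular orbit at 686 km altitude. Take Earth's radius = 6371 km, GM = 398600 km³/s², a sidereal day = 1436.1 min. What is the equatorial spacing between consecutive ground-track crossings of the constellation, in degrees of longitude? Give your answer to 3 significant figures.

Semi-major axis a = 6371 + 686 = 7057 km. Period T = 2π√(a³/μ) = 2π√(7057³/398600) = 5899.9 s = 98.33 min.
Single-satellite node shift = (5899.9/86166) × 360° = 24.65°.
With 3 satellites evenly phased, successive equator crossings are 24.65/3 = 8.216° apart.

8.22°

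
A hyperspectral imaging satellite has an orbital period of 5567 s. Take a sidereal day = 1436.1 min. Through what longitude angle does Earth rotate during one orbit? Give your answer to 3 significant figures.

During one orbit Earth rotates (5567.0 / 86166) × 360° = 23.26°.

23.3°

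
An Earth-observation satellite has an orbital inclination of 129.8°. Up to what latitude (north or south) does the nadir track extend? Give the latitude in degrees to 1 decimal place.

50.2°

Retrograde orbit: the ground track reaches ±(180° − i) = ±(180 − 129.8) = ±50.2°.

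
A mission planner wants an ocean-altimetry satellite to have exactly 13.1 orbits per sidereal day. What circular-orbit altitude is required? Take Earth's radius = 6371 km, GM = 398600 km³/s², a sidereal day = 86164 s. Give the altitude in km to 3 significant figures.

1220 km

Required period T = 86164 / 13.1 = 6577.4 s.
From T = 2π√(a³/μ): a = (μ T²/4π²)^(1/3) = (398600 × 6577.4² / 4π²)^(1/3) = 7587 km.
Altitude h = a − R = 7587 − 6371 = 1216 km.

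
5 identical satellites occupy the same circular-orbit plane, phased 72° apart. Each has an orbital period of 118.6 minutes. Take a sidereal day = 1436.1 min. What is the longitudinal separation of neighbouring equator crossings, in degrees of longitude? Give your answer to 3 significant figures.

T = 118.6 min = 7116.0 s.
Single-satellite node shift = (7116.0/86166) × 360° = 29.73°.
With 5 satellites evenly phased, successive equator crossings are 29.73/5 = 5.946° apart.

5.95°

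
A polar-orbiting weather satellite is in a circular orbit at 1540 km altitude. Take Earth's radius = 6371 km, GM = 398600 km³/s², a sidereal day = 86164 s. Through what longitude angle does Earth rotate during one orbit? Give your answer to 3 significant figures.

29.3°

Semi-major axis a = 6371 + 1540 = 7911 km. Period T = 2π√(a³/μ) = 2π√(7911³/398600) = 7002.6 s = 116.71 min.
During one orbit Earth rotates (7002.6 / 86164) × 360° = 29.26°.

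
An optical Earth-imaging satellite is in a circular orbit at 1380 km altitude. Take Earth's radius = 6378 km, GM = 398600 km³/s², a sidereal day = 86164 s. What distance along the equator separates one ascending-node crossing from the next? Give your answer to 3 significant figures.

Semi-major axis a = 6378 + 1380 = 7758 km. Period T = 2π√(a³/μ) = 2π√(7758³/398600) = 6800.4 s = 113.34 min.
During one orbit Earth rotates (6800.4 / 86164) × 360° = 28.41°.
At the equator that is 28.41° × (2π·6378/360) km/° = 28.41 × 111.3 = 3163 km.

3160 km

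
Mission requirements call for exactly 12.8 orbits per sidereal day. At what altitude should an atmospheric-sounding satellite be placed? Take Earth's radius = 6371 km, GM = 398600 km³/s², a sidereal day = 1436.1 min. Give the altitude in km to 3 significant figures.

Required period T = 86166 / 12.8 = 6731.7 s.
From T = 2π√(a³/μ): a = (μ T²/4π²)^(1/3) = (398600 × 6731.7² / 4π²)^(1/3) = 7706 km.
Altitude h = a − R = 7706 − 6371 = 1335 km.

1330 km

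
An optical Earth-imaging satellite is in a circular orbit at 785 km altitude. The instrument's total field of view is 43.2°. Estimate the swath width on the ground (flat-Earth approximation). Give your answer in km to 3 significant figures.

Half-angle = 43.2°/2 = 21.6°.
Swath width ≈ 2h·tan(θ/2) = 2 × 785 × tan(21.6°) = 621.6 km.

622 km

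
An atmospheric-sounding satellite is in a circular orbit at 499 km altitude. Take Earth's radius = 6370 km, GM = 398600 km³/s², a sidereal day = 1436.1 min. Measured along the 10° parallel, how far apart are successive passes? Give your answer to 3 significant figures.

Semi-major axis a = 6370 + 499 = 6869 km. Period T = 2π√(a³/μ) = 2π√(6869³/398600) = 5665.7 s = 94.43 min.
Node shift per orbit = (5665.7/86166) × 360° = 23.67°.
Equatorial spacing = 23.67 × 111.2 km/° = 2632 km.
At 10° latitude, spacing = 2632 × cos(10°) = 2592 km.

2590 km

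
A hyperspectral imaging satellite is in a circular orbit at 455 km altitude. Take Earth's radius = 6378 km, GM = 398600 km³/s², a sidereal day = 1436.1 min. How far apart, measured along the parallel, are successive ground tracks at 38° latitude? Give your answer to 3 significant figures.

Semi-major axis a = 6378 + 455 = 6833 km. Period T = 2π√(a³/μ) = 2π√(6833³/398600) = 5621.2 s = 93.69 min.
Node shift per orbit = (5621.2/86166) × 360° = 23.49°.
Equatorial spacing = 23.49 × 111.3 km/° = 2614 km.
At 38° latitude, spacing = 2614 × cos(38°) = 2060 km.

2060 km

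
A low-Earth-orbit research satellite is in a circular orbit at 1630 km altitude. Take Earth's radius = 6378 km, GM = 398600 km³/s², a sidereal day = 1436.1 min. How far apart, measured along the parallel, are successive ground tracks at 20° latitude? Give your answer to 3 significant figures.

3120 km

Semi-major axis a = 6378 + 1630 = 8008 km. Period T = 2π√(a³/μ) = 2π√(8008³/398600) = 7131.8 s = 118.86 min.
Node shift per orbit = (7131.8/86166) × 360° = 29.80°.
Equatorial spacing = 29.80 × 111.3 km/° = 3317 km.
At 20° latitude, spacing = 3317 × cos(20°) = 3117 km.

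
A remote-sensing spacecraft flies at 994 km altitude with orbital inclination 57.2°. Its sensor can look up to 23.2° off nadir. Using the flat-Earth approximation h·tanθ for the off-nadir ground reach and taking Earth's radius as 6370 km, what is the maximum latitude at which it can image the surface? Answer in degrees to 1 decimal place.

For a prograde orbit the ground track reaches latitude ±i = ±57.2°.
Sensor half-swath on the ground ≈ 994·tan(23.2°) = 426 km = 3.83° of latitude.
Maximum observable latitude ≈ 57.2 + 3.83 = 61.0°.

61.0°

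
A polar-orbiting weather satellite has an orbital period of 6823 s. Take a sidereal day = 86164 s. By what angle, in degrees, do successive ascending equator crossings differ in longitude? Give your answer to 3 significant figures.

28.5°

During one orbit Earth rotates (6823.0 / 86164) × 360° = 28.51°.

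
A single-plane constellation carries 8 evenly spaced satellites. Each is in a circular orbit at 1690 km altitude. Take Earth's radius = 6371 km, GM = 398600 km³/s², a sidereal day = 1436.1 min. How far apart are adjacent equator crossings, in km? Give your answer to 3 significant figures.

418 km

Semi-major axis a = 6371 + 1690 = 8061 km. Period T = 2π√(a³/μ) = 2π√(8061³/398600) = 7202.7 s = 120.04 min.
Single-satellite node shift = (7202.7/86166) × 360° = 30.09°.
With 8 satellites evenly phased, successive equator crossings are 30.09/8 = 3.762° apart.
That is 3.762 × 111.2 = 418 km at the equator.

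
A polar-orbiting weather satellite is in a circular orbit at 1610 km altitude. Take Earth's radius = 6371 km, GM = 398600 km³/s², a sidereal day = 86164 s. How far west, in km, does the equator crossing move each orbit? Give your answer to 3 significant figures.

3300 km

Semi-major axis a = 6371 + 1610 = 7981 km. Period T = 2π√(a³/μ) = 2π√(7981³/398600) = 7095.7 s = 118.26 min.
During one orbit Earth rotates (7095.7 / 86164) × 360° = 29.65°.
At the equator that is 29.65° × (2π·6371/360) km/° = 29.65 × 111.2 = 3297 km.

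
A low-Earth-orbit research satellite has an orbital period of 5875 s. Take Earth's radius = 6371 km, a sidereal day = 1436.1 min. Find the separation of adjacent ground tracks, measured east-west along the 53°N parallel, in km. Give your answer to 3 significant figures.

1640 km

Node shift per orbit = (5875.0/86166) × 360° = 24.55°.
Equatorial spacing = 24.55 × 111.2 km/° = 2729 km.
At 53° latitude, spacing = 2729 × cos(53°) = 1643 km.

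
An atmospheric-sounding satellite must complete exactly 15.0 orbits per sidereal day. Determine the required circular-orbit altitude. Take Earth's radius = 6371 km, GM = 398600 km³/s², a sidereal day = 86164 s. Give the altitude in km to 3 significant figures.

561 km

Required period T = 86164 / 15.0 = 5744.3 s.
From T = 2π√(a³/μ): a = (μ T²/4π²)^(1/3) = (398600 × 5744.3² / 4π²)^(1/3) = 6932 km.
Altitude h = a − R = 6932 − 6371 = 561 km.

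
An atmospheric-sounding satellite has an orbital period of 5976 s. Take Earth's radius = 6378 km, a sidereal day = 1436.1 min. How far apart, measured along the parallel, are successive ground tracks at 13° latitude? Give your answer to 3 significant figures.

Node shift per orbit = (5976.0/86166) × 360° = 24.97°.
Equatorial spacing = 24.97 × 111.3 km/° = 2779 km.
At 13° latitude, spacing = 2779 × cos(13°) = 2708 km.

2710 km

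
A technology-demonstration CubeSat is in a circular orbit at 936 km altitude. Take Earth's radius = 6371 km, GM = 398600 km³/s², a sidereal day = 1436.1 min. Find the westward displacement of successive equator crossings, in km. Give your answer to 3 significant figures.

Semi-major axis a = 6371 + 936 = 7307 km. Period T = 2π√(a³/μ) = 2π√(7307³/398600) = 6216.1 s = 103.60 min.
During one orbit Earth rotates (6216.1 / 86166) × 360° = 25.97°.
At the equator that is 25.97° × (2π·6371/360) km/° = 25.97 × 111.2 = 2888 km.

2890 km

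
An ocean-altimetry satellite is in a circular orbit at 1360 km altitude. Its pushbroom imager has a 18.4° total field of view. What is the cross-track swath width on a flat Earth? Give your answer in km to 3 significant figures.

441 km

Half-angle = 18.4°/2 = 9.2°.
Swath width ≈ 2h·tan(θ/2) = 2 × 1360 × tan(9.2°) = 440.5 km.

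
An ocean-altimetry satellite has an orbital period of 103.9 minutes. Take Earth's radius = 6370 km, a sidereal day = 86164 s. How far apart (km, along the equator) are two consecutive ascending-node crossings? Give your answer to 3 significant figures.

T = 103.9 min = 6234.0 s.
During one orbit Earth rotates (6234.0 / 86164) × 360° = 26.05°.
At the equator that is 26.05° × (2π·6370/360) km/° = 26.05 × 111.2 = 2896 km.

2900 km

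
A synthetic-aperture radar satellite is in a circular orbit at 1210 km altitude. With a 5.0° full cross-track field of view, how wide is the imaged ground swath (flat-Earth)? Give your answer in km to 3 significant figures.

Half-angle = 5.0°/2 = 2.5°.
Swath width ≈ 2h·tan(θ/2) = 2 × 1210 × tan(2.5°) = 105.7 km.

106 km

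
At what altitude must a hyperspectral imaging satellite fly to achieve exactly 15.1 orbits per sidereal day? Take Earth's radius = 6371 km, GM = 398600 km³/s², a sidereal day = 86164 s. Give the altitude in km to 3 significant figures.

531 km

Required period T = 86164 / 15.1 = 5706.2 s.
From T = 2π√(a³/μ): a = (μ T²/4π²)^(1/3) = (398600 × 5706.2² / 4π²)^(1/3) = 6902 km.
Altitude h = a − R = 6902 − 6371 = 531 km.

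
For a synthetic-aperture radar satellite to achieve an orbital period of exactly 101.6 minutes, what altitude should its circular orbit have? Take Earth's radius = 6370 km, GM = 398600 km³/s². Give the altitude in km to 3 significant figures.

T = 101.6 min = 6096.0 s.
From T = 2π√(a³/μ): a = (μ T²/4π²)^(1/3) = (398600 × 6096.0² / 4π²)^(1/3) = 7213 km.
Altitude h = a − R = 7213 − 6370 = 843 km.

843 km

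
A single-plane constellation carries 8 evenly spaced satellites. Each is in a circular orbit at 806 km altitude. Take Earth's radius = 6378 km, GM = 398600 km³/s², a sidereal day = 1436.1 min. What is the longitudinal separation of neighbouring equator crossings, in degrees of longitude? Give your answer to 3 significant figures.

3.16°

Semi-major axis a = 6378 + 806 = 7184 km. Period T = 2π√(a³/μ) = 2π√(7184³/398600) = 6059.8 s = 101.00 min.
Single-satellite node shift = (6059.8/86166) × 360° = 25.32°.
With 8 satellites evenly phased, successive equator crossings are 25.32/8 = 3.165° apart.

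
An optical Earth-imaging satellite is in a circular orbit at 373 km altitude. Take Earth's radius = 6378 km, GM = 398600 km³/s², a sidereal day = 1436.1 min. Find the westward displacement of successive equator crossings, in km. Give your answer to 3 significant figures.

Semi-major axis a = 6378 + 373 = 6751 km. Period T = 2π√(a³/μ) = 2π√(6751³/398600) = 5520.3 s = 92.01 min.
During one orbit Earth rotates (5520.3 / 86166) × 360° = 23.06°.
At the equator that is 23.06° × (2π·6378/360) km/° = 23.06 × 111.3 = 2567 km.

2570 km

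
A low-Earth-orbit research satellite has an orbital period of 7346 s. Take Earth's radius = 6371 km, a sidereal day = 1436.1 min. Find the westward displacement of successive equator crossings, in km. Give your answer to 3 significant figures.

During one orbit Earth rotates (7346.0 / 86166) × 360° = 30.69°.
At the equator that is 30.69° × (2π·6371/360) km/° = 30.69 × 111.2 = 3413 km.

3410 km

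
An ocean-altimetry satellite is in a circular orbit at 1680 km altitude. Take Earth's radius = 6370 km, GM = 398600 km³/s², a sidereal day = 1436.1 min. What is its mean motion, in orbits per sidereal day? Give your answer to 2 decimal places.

Semi-major axis a = 6370 + 1680 = 8050 km. Period T = 2π√(a³/μ) = 2π√(8050³/398600) = 7187.9 s = 119.80 min.
Orbits per sidereal day = 86166 / 7187.9 = 11.988.

11.99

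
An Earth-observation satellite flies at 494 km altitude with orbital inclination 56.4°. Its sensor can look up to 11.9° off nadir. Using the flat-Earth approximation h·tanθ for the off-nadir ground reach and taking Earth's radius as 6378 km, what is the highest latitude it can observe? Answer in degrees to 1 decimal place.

57.3°

For a prograde orbit the ground track reaches latitude ±i = ±56.4°.
Sensor half-swath on the ground ≈ 494·tan(11.9°) = 104 km = 0.94° of latitude.
Maximum observable latitude ≈ 56.4 + 0.94 = 57.3°.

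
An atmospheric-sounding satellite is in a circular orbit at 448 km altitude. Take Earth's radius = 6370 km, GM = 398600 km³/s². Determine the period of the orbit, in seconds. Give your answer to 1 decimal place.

Semi-major axis a = 6370 + 448 = 6818 km. Period T = 2π√(a³/μ) = 2π√(6818³/398600) = 5602.7 s = 93.38 min.

5602.7 seconds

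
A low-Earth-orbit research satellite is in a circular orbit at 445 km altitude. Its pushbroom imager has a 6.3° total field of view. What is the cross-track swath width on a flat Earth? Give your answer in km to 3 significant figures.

Half-angle = 6.3°/2 = 3.15°.
Swath width ≈ 2h·tan(θ/2) = 2 × 445 × tan(3.15°) = 49.0 km.

49.0 km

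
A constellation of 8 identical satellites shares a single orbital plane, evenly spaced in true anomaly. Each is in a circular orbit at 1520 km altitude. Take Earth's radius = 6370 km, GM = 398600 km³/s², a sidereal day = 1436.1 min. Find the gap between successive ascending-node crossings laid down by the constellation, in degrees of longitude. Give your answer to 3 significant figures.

Semi-major axis a = 6370 + 1520 = 7890 km. Period T = 2π√(a³/μ) = 2π√(7890³/398600) = 6974.7 s = 116.25 min.
Single-satellite node shift = (6974.7/86166) × 360° = 29.14°.
With 8 satellites evenly phased, successive equator crossings are 29.14/8 = 3.643° apart.

3.64°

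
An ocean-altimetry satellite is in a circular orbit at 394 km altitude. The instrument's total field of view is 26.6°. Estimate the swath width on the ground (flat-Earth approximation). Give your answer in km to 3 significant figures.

186 km

Half-angle = 26.6°/2 = 13.3°.
Swath width ≈ 2h·tan(θ/2) = 2 × 394 × tan(13.3°) = 186.3 km.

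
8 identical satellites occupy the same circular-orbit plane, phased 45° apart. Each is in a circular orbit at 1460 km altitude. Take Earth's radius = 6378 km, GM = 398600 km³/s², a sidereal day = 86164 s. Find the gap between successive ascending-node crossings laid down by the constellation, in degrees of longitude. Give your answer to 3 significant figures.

Semi-major axis a = 6378 + 1460 = 7838 km. Period T = 2π√(a³/μ) = 2π√(7838³/398600) = 6905.9 s = 115.10 min.
Single-satellite node shift = (6905.9/86164) × 360° = 28.85°.
With 8 satellites evenly phased, successive equator crossings are 28.85/8 = 3.607° apart.

3.61°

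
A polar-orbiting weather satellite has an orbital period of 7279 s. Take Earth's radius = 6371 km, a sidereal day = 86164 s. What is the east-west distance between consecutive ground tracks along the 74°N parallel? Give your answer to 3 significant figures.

Node shift per orbit = (7279.0/86164) × 360° = 30.41°.
Equatorial spacing = 30.41 × 111.2 km/° = 3382 km.
At 74° latitude, spacing = 3382 × cos(74°) = 932 km.

932 km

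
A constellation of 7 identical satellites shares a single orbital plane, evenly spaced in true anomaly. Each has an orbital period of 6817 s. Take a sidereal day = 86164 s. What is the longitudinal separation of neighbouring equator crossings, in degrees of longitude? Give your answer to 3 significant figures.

4.07°

Single-satellite node shift = (6817.0/86164) × 360° = 28.48°.
With 7 satellites evenly phased, successive equator crossings are 28.48/7 = 4.069° apart.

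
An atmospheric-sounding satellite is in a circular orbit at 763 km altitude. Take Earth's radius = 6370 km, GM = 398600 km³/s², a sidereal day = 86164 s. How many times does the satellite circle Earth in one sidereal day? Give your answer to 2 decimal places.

14.37

Semi-major axis a = 6370 + 763 = 7133 km. Period T = 2π√(a³/μ) = 2π√(7133³/398600) = 5995.4 s = 99.92 min.
Orbits per sidereal day = 86164 / 5995.4 = 14.372.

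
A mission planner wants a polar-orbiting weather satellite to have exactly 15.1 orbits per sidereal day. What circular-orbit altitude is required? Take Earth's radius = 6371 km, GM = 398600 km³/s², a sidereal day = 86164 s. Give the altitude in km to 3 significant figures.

Required period T = 86164 / 15.1 = 5706.2 s.
From T = 2π√(a³/μ): a = (μ T²/4π²)^(1/3) = (398600 × 5706.2² / 4π²)^(1/3) = 6902 km.
Altitude h = a − R = 6902 − 6371 = 531 km.

531 km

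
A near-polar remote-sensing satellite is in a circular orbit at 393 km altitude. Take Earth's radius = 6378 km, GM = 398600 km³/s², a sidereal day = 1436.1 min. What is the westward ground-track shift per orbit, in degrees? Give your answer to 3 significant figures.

23.2°

Semi-major axis a = 6378 + 393 = 6771 km. Period T = 2π√(a³/μ) = 2π√(6771³/398600) = 5544.9 s = 92.41 min.
During one orbit Earth rotates (5544.9 / 86166) × 360° = 23.17°.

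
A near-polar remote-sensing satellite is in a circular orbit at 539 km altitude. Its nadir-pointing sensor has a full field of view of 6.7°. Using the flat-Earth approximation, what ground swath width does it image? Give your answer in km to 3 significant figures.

Half-angle = 6.7°/2 = 3.35°.
Swath width ≈ 2h·tan(θ/2) = 2 × 539 × tan(3.35°) = 63.1 km.

63.1 km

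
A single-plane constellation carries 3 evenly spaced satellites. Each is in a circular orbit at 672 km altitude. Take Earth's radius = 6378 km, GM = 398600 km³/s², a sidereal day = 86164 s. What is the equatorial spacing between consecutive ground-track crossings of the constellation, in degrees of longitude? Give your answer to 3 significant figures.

8.20°

Semi-major axis a = 6378 + 672 = 7050 km. Period T = 2π√(a³/μ) = 2π√(7050³/398600) = 5891.1 s = 98.18 min.
Single-satellite node shift = (5891.1/86164) × 360° = 24.61°.
With 3 satellites evenly phased, successive equator crossings are 24.61/3 = 8.204° apart.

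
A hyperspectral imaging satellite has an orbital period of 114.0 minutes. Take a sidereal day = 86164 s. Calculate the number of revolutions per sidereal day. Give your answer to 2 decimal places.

T = 114.0 min = 6840.0 s.
Orbits per sidereal day = 86164 / 6840.0 = 12.597.

12.60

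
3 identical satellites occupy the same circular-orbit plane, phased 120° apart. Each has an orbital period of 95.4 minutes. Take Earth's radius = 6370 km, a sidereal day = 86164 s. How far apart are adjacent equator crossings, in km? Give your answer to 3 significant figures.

886 km

T = 95.4 min = 5724.0 s.
Single-satellite node shift = (5724.0/86164) × 360° = 23.92°.
With 3 satellites evenly phased, successive equator crossings are 23.92/3 = 7.972° apart.
That is 7.972 × 111.2 = 886 km at the equator.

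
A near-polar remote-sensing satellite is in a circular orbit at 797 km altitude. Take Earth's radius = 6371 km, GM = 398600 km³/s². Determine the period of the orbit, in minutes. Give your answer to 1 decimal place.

100.7 min

Semi-major axis a = 6371 + 797 = 7168 km. Period T = 2π√(a³/μ) = 2π√(7168³/398600) = 6039.6 s = 100.66 min.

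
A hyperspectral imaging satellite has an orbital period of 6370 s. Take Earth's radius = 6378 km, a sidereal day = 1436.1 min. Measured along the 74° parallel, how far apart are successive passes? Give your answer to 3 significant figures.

817 km

Node shift per orbit = (6370.0/86166) × 360° = 26.61°.
Equatorial spacing = 26.61 × 111.3 km/° = 2963 km.
At 74° latitude, spacing = 2963 × cos(74°) = 817 km.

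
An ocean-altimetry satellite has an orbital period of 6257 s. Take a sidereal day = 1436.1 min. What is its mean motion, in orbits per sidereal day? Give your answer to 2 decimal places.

Orbits per sidereal day = 86166 / 6257.0 = 13.771.

13.77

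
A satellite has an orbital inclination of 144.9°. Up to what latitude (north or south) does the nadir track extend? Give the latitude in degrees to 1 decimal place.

35.1°

Retrograde orbit: the ground track reaches ±(180° − i) = ±(180 − 144.9) = ±35.1°.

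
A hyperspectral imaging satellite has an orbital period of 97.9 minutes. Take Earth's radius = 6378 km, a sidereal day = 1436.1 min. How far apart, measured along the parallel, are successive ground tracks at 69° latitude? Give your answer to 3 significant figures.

979 km

T = 97.9 min = 5874.0 s.
Node shift per orbit = (5874.0/86166) × 360° = 24.54°.
Equatorial spacing = 24.54 × 111.3 km/° = 2732 km.
At 69° latitude, spacing = 2732 × cos(69°) = 979 km.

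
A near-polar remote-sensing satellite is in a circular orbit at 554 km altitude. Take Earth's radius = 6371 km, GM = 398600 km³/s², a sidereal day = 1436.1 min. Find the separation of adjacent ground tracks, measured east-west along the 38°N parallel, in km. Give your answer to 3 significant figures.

Semi-major axis a = 6371 + 554 = 6925 km. Period T = 2π√(a³/μ) = 2π√(6925³/398600) = 5735.1 s = 95.58 min.
Node shift per orbit = (5735.1/86166) × 360° = 23.96°.
Equatorial spacing = 23.96 × 111.2 km/° = 2664 km.
At 38° latitude, spacing = 2664 × cos(38°) = 2100 km.

2100 km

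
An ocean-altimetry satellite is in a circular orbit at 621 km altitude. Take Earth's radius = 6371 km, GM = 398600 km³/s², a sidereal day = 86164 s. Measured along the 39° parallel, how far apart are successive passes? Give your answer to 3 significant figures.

2100 km

Semi-major axis a = 6371 + 621 = 6992 km. Period T = 2π√(a³/μ) = 2π√(6992³/398600) = 5818.5 s = 96.98 min.
Node shift per orbit = (5818.5/86164) × 360° = 24.31°.
Equatorial spacing = 24.31 × 111.2 km/° = 2703 km.
At 39° latitude, spacing = 2703 × cos(39°) = 2101 km.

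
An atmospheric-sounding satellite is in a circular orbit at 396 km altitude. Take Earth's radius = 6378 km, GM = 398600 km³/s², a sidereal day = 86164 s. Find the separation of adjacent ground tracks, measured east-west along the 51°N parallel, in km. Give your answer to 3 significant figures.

Semi-major axis a = 6378 + 396 = 6774 km. Period T = 2π√(a³/μ) = 2π√(6774³/398600) = 5548.5 s = 92.48 min.
Node shift per orbit = (5548.5/86164) × 360° = 23.18°.
Equatorial spacing = 23.18 × 111.3 km/° = 2581 km.
At 51° latitude, spacing = 2581 × cos(51°) = 1624 km.

1620 km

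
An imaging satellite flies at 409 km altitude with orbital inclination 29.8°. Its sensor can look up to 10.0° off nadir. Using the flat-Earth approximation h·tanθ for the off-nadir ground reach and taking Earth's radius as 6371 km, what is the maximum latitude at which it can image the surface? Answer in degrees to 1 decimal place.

30.4°

For a prograde orbit the ground track reaches latitude ±i = ±29.8°.
Sensor half-swath on the ground ≈ 409·tan(10.0°) = 72 km = 0.65° of latitude.
Maximum observable latitude ≈ 29.8 + 0.65 = 30.4°.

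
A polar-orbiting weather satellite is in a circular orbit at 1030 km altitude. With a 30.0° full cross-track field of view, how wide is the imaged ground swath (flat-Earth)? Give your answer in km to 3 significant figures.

Half-angle = 30.0°/2 = 15°.
Swath width ≈ 2h·tan(θ/2) = 2 × 1030 × tan(15°) = 552.0 km.

552 km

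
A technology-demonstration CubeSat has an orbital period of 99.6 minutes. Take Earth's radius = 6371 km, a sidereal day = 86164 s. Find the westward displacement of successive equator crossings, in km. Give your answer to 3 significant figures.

2780 km

T = 99.6 min = 5976.0 s.
During one orbit Earth rotates (5976.0 / 86164) × 360° = 24.97°.
At the equator that is 24.97° × (2π·6371/360) km/° = 24.97 × 111.2 = 2776 km.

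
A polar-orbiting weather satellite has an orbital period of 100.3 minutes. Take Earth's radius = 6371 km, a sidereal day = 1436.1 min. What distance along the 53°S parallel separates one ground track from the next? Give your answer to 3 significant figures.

1680 km

T = 100.3 min = 6018.0 s.
Node shift per orbit = (6018.0/86166) × 360° = 25.14°.
Equatorial spacing = 25.14 × 111.2 km/° = 2796 km.
At 53° latitude, spacing = 2796 × cos(53°) = 1683 km.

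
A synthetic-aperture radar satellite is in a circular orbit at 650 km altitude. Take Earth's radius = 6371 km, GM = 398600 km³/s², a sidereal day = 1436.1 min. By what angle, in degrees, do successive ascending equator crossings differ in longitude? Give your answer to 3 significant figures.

24.5°

Semi-major axis a = 6371 + 650 = 7021 km. Period T = 2π√(a³/μ) = 2π√(7021³/398600) = 5854.8 s = 97.58 min.
During one orbit Earth rotates (5854.8 / 86166) × 360° = 24.46°.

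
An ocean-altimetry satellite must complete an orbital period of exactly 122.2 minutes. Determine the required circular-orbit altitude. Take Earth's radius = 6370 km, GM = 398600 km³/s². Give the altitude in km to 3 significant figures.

T = 122.2 min = 7332.0 s.
From T = 2π√(a³/μ): a = (μ T²/4π²)^(1/3) = (398600 × 7332.0² / 4π²)^(1/3) = 8157 km.
Altitude h = a − R = 8157 − 6370 = 1787 km.

1790 km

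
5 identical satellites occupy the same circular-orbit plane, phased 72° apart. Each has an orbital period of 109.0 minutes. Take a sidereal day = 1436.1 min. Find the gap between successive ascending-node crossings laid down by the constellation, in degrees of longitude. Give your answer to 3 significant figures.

5.46°

T = 109.0 min = 6540.0 s.
Single-satellite node shift = (6540.0/86166) × 360° = 27.32°.
With 5 satellites evenly phased, successive equator crossings are 27.32/5 = 5.465° apart.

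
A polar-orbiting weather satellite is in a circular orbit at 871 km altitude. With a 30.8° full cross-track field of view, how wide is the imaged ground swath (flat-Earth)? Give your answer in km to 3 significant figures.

480 km

Half-angle = 30.8°/2 = 15.4°.
Swath width ≈ 2h·tan(θ/2) = 2 × 871 × tan(15.4°) = 479.8 km.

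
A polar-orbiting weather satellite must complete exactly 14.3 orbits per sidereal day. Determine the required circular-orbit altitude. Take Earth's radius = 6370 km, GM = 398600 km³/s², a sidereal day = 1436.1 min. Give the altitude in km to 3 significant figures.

787 km

Required period T = 86166 / 14.3 = 6025.6 s.
From T = 2π√(a³/μ): a = (μ T²/4π²)^(1/3) = (398600 × 6025.6² / 4π²)^(1/3) = 7157 km.
Altitude h = a − R = 7157 − 6370 = 787 km.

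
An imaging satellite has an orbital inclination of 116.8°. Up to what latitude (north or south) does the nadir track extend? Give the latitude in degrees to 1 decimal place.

63.2°

Retrograde orbit: the ground track reaches ±(180° − i) = ±(180 − 116.8) = ±63.2°.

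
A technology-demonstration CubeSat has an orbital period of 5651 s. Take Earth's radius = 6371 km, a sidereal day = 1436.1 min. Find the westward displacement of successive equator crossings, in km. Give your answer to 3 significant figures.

2630 km

During one orbit Earth rotates (5651.0 / 86166) × 360° = 23.61°.
At the equator that is 23.61° × (2π·6371/360) km/° = 23.61 × 111.2 = 2625 km.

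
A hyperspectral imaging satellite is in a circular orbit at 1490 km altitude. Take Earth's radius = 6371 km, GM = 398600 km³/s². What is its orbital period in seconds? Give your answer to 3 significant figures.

6940 seconds

Semi-major axis a = 6371 + 1490 = 7861 km. Period T = 2π√(a³/μ) = 2π√(7861³/398600) = 6936.3 s = 115.61 min.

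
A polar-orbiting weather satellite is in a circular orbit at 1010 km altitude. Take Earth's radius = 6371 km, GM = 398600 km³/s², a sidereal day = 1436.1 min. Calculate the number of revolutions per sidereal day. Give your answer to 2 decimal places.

13.65

Semi-major axis a = 6371 + 1010 = 7381 km. Period T = 2π√(a³/μ) = 2π√(7381³/398600) = 6310.8 s = 105.18 min.
Orbits per sidereal day = 86166 / 6310.8 = 13.654.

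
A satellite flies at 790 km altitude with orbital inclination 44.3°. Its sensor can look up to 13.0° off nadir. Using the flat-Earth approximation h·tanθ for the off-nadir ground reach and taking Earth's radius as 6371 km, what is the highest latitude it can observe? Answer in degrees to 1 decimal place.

For a prograde orbit the ground track reaches latitude ±i = ±44.3°.
Sensor half-swath on the ground ≈ 790·tan(13.0°) = 182 km = 1.64° of latitude.
Maximum observable latitude ≈ 44.3 + 1.64 = 45.9°.

45.9°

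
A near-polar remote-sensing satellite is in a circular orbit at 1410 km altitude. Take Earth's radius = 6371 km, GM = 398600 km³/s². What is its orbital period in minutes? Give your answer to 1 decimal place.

Semi-major axis a = 6371 + 1410 = 7781 km. Period T = 2π√(a³/μ) = 2π√(7781³/398600) = 6830.7 s = 113.84 min.

113.8 min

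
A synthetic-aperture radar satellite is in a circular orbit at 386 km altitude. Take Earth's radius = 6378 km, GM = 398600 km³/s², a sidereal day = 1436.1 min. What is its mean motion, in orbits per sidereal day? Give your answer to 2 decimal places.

15.56

Semi-major axis a = 6378 + 386 = 6764 km. Period T = 2π√(a³/μ) = 2π√(6764³/398600) = 5536.3 s = 92.27 min.
Orbits per sidereal day = 86166 / 5536.3 = 15.564.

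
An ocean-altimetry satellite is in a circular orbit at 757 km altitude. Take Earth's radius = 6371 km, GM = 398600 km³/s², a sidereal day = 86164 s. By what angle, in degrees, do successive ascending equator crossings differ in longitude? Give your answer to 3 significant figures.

25.0°

Semi-major axis a = 6371 + 757 = 7128 km. Period T = 2π√(a³/μ) = 2π√(7128³/398600) = 5989.1 s = 99.82 min.
During one orbit Earth rotates (5989.1 / 86164) × 360° = 25.02°.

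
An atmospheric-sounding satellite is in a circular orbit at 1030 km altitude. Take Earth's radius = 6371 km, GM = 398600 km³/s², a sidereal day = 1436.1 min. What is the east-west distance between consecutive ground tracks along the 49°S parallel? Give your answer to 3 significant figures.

1930 km

Semi-major axis a = 6371 + 1030 = 7401 km. Period T = 2π√(a³/μ) = 2π√(7401³/398600) = 6336.5 s = 105.61 min.
Node shift per orbit = (6336.5/86166) × 360° = 26.47°.
Equatorial spacing = 26.47 × 111.2 km/° = 2944 km.
At 49° latitude, spacing = 2944 × cos(49°) = 1931 km.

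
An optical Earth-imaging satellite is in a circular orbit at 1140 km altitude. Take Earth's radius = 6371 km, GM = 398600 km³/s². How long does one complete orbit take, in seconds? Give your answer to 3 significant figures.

Semi-major axis a = 6371 + 1140 = 7511 km. Period T = 2π√(a³/μ) = 2π√(7511³/398600) = 6478.3 s = 107.97 min.

6480 seconds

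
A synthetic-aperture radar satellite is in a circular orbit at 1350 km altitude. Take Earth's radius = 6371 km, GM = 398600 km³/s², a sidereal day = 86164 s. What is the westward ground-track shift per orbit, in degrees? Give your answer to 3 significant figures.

Semi-major axis a = 6371 + 1350 = 7721 km. Period T = 2π√(a³/μ) = 2π√(7721³/398600) = 6751.8 s = 112.53 min.
During one orbit Earth rotates (6751.8 / 86164) × 360° = 28.21°.

28.2°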